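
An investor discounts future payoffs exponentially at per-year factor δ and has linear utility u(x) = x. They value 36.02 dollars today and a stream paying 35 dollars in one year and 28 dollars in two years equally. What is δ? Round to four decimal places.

The stream is worth 35δ + 28δ² today, so 35δ + 28δ² = 36.02.
Rearranged: 28δ² + 35δ − 36.02 = 0.
δ = (−35 + √(35² + 4·28·36.02)) / (2·28) = (−35 + √5259.24) / 56 ≈ 0.6700.

δ ≈ 0.6700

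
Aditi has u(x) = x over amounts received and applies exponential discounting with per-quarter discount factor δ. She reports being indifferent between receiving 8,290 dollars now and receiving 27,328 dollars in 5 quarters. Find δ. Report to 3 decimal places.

δ ≈ 0.788

The payoff in 5 quarters is discounted by δ^5, so u(8290) = δ^5·u(27328) and δ^5 = u(8290)/u(27328).
With u(x) = x: δ^5 = 8290/27328 = 0.30335.
So δ = 0.30335^(1/5) ≈ 0.788.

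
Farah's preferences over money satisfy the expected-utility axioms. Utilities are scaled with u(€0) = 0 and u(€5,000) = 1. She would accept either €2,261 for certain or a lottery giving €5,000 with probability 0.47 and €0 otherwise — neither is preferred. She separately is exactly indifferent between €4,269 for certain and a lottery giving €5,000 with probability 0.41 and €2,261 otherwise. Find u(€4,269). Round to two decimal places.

The first gamble pins u(€2,261): it must equal 0.47·1 + 0.53·0 = 0.47.
Chaining: u(€4,269) = 0.41·1.00 + 0.59·0.47 = 0.6873.

0.69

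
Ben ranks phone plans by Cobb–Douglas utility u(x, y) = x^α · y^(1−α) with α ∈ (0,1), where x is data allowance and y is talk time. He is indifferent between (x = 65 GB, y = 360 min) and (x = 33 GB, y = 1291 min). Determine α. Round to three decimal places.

Indifference: 65^α · 360^(1−α) = 33^α · 1291^(1−α).
(65/33)^α = (1291/360)^(1−α); take logs: α·ln(65/33) = (1−α)·ln(1291/360), i.e. α·0.677880 = (1−α)·1.277068.
So α/(1−α) = (1.277068)/(0.677880) = 1.883915, and α = 1.883915/2.883915 ≈ 0.653.

α ≈ 0.653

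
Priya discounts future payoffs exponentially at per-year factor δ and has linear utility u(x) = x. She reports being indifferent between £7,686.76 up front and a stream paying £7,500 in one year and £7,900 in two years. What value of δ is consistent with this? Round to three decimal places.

δ ≈ 0.620

Present value of the stream is 7500·δ + 7900·δ². Indifference gives 7500δ + 7900δ² = 7686.76.
Rearranged: 7900δ² + 7500δ − 7686.76 = 0.
δ = (−7500 + √(7500² + 4·7900·7686.76)) / (2·7900) = (−7500 + √299151616.00) / 15800 ≈ 0.620.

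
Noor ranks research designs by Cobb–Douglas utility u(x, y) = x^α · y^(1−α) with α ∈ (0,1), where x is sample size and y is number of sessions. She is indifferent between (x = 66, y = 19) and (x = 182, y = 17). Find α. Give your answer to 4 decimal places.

α ≈ 0.0988

Indifference: 66^α · 19^(1−α) = 182^α · 17^(1−α).
Rearrange to (66/182)^α = (17/19)^(1−α) and take logs: α·-1.0143519 = (1−α)·-0.1112256.
So α/(1−α) = (-0.1112256)/(-1.0143519) = 0.1096519, and α = 0.1096519/1.1096519 ≈ 0.0988.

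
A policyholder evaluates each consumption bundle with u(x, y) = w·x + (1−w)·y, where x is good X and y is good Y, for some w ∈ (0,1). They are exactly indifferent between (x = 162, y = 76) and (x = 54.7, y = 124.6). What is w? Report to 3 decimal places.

w = 0.312

Indifference: w·162 + (1−w)·76 = w·54.7 + (1−w)·124.6.
Collecting terms: w·107.3 = (1−w)·48.6.
So w/(1−w) = 48.6/107.3 = 0.4529, giving w = 48.6/(107.3+48.6) = 0.312.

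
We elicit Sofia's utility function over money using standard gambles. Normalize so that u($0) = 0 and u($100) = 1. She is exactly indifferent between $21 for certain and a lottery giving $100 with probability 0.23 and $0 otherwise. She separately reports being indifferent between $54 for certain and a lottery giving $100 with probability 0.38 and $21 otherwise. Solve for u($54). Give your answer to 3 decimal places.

The first gamble pins u($21): it must equal 0.23·1 + 0.77·0 = 0.23.
The second indifference gives u($54) = 0.38·u($100) + 0.62·u($21) = 0.38·1.00 + 0.62·0.23 = 0.5226.

0.523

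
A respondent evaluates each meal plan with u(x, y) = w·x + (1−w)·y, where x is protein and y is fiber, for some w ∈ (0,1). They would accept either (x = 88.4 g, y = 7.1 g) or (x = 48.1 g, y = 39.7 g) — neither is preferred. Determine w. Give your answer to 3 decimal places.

Equating utilities: w·88.4 + (1−w)·7.1 = w·48.1 + (1−w)·39.7.
Collecting terms: w·40.3 = (1−w)·32.6.
The marginal rate of substitution is 32.6/40.3, so w = 32.6/(40.3+32.6) = 0.447.

w = 0.447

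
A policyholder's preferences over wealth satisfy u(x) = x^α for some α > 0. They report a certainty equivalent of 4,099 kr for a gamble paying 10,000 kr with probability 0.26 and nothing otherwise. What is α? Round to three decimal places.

α ≈ 1.510

The lottery's expected utility is 0.26·u(10000) + 0.74·u(0) = 0.26·10000^α (since u(0) = 0 for α > 0).
Indifference: 4099^α = 0.26·10000^α, so (4099/10000)^α = 0.26.
Taking logs: α·ln(4099/10000) = ln(0.26), so α = -1.347074 / -0.891842 ≈ 1.510.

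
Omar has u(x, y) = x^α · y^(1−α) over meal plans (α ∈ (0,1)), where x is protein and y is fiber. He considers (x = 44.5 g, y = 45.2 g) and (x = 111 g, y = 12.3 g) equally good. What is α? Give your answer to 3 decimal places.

Set the two utilities equal: 44.5^α·45.2^(1−α) = 111^α·12.3^(1−α).
Rearrange to (44.5/111)^α = (12.3/45.2)^(1−α) and take logs: α·-0.914041 = (1−α)·-1.301498.
With A = -0.914041 and B = -1.301498: α·A = (1−α)·B, so α = B/(A+B) = -1.301498/-2.215539 ≈ 0.587.

α ≈ 0.587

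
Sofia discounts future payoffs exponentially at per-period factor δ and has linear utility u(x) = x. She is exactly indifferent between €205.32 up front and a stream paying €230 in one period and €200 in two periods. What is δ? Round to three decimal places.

δ ≈ 0.590

Equating present values: 205.32 = 230δ + 200δ².
So 200δ² + 230δ − 205.32 = 0.
The positive root is δ = [−230 + √(230² + 4·200·205.32)] / (2·200) = (−230 + 466.000)/400 ≈ 0.590.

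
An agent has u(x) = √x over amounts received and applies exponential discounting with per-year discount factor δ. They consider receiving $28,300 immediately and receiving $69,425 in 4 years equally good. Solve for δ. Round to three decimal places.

Equating discounted utilities: u(28300) = δ^4·u(69425) ⇒ δ^4 = u(28300)/u(69425).
With u(x) = √x: δ^4 = √28300/√69425 = √(28300/69425) = 0.63846.
So δ = 0.63846^(1/4) ≈ 0.894.

δ ≈ 0.894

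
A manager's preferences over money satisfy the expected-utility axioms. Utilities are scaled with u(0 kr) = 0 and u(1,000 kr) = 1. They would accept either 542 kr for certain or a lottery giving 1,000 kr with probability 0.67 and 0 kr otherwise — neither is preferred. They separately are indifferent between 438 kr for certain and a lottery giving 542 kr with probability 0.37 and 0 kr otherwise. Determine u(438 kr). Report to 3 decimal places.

From the first indifference, u(542 kr) = 0.67·u(1,000 kr) + 0.33·u(0 kr) = 0.67·1 + 0.33·0 = 0.67.
The second indifference gives u(438 kr) = 0.37·u(542 kr) + 0.63·u(0 kr) = 0.37·0.67 + 0.63·0.00 = 0.2479.

0.248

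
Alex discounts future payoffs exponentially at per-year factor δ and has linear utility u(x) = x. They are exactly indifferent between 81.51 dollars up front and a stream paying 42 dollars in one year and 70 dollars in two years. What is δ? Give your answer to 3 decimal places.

Present value of the stream is 42·δ + 70·δ². Indifference gives 42δ + 70δ² = 81.51.
That is, 70δ² + 42δ − 81.51 = 0, a quadratic in δ.
δ = (−42 + √(42² + 4·70·81.51)) / (2·70) = (−42 + √24586.80) / 140 ≈ 0.820.

δ ≈ 0.820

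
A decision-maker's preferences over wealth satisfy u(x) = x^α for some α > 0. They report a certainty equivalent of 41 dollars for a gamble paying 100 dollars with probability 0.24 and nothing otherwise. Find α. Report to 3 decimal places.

The lottery's expected utility is 0.24·u(100) + 0.76·u(0) = 0.24·100^α (since u(0) = 0 for α > 0).
Equating: 41^α = 0.24·100^α, i.e. 0.4100^α = 0.24.
Take logs: α = ln 0.24 / ln(41/100) ≈ 1.60063.

α ≈ 1.601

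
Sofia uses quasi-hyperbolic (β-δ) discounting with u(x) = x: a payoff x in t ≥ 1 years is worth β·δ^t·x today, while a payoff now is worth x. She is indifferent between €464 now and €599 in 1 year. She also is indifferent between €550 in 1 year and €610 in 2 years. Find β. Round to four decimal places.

Both payoffs in the second observation are in the future, so β drops out: δ^1·550 = δ^2·610 ⇒ δ = 550/610 = 0.90164.
Substituting δ into 464 = β·δ·599: β = 464/(540.082) ≈ 0.8591.

β ≈ 0.8591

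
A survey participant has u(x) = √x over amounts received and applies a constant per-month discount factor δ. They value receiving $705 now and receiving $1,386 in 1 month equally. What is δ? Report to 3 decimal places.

The payoff in 1 month is discounted by δ, so u(705) = δ·u(1386) and δ = u(705)/u(1386).
Since u(x) = √x, δ = √(705/1386) = 0.71320.

δ ≈ 0.713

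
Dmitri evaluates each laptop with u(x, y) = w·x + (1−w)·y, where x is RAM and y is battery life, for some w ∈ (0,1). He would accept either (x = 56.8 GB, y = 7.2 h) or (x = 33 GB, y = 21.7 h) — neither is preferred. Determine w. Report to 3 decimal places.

w = 0.379

Equating utilities: w·56.8 + (1−w)·7.2 = w·33 + (1−w)·21.7.
w·(56.8−33) = (1−w)·(21.7−7.2), i.e. w·23.8 = (1−w)·14.5.
So w/(1−w) = 14.5/23.8 = 0.6092, giving w = 14.5/(23.8+14.5) = 0.379.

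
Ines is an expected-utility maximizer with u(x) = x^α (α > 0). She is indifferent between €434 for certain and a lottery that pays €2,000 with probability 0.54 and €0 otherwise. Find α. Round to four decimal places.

The lottery's expected utility is 0.54·u(2000) + 0.46·u(0) = 0.54·2000^α (since u(0) = 0 for α > 0).
Indifference: 434^α = 0.54·2000^α, so (434/2000)^α = 0.54.
Take logs: α = ln 0.54 / ln(434/2000) ≈ 0.403301.

α ≈ 0.4033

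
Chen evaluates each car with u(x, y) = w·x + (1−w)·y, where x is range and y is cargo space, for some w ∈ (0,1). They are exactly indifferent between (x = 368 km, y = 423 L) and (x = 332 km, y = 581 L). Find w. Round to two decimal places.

w = 0.81

Indifference: w·368 + (1−w)·423 = w·332 + (1−w)·581.
w·(368−332) = (1−w)·(581−423), i.e. w·36 = (1−w)·158.
The marginal rate of substitution is 158/36, so w = 158/(36+158) = 0.81.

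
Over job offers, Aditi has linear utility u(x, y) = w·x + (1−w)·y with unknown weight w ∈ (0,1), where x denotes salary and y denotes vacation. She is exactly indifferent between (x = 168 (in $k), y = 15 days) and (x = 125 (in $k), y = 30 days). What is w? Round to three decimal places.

w = 0.259

Indifference: w·168 + (1−w)·15 = w·125 + (1−w)·30.
w·(168−125) = (1−w)·(30−15), i.e. w·43 = (1−w)·15.
The marginal rate of substitution is 15/43, so w = 15/(43+15) = 0.259.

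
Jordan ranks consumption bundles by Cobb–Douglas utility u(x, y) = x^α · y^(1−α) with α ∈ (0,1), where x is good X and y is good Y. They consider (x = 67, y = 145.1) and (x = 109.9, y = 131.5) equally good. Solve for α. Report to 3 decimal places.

α ≈ 0.166

Set the two utilities equal: 67^α·145.1^(1−α) = 109.9^α·131.5^(1−α).
(67/109.9)^α = (131.5/145.1)^(1−α); take logs: α·ln(67/109.9) = (1−α)·ln(131.5/145.1), i.e. α·-0.494878 = (1−α)·-0.098416.
With A = -0.494878 and B = -0.098416: α·A = (1−α)·B, so α = B/(A+B) = -0.098416/-0.593294 ≈ 0.166.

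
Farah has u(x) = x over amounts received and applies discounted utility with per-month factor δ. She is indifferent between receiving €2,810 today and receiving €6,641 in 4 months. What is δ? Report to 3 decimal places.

The payoff in 4 months is discounted by δ^4, so u(2810) = δ^4·u(6641) and δ^4 = u(2810)/u(6641).
With u(x) = x: δ^4 = 2810/6641 = 0.42313.
So δ = 0.42313^(1/4) ≈ 0.807.

δ ≈ 0.807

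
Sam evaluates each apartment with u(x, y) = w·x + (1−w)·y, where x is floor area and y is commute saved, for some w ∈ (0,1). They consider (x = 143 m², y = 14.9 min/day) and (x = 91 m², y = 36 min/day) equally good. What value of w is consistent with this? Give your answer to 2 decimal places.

w = 0.29

Equating utilities: w·143 + (1−w)·14.9 = w·91 + (1−w)·36.
w·(143−91) = (1−w)·(36−14.9), i.e. w·52 = (1−w)·21.1.
Hence w = 21.1/(52+21.1) = 21.1/73.1 = 0.29.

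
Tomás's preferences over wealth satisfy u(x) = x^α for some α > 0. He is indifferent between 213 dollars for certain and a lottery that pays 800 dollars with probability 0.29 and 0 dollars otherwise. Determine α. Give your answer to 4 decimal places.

The lottery's expected utility is 0.29·u(800) + 0.71·u(0) = 0.29·800^α (since u(0) = 0 for α > 0).
Equating: 213^α = 0.29·800^α, i.e. 0.2662^α = 0.29.
Take logs: α = ln 0.29 / ln(213/800) ≈ 0.935431.

α ≈ 0.9354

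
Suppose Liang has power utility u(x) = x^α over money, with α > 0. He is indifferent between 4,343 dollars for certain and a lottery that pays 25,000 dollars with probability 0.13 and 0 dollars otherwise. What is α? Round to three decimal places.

Since u(0) = 0, the lottery's EU is 0.13·25000^α.
Indifference: 4343^α = 0.13·25000^α, so (4343/25000)^α = 0.13.
Taking logs: α·ln(4343/25000) = ln(0.13), so α = -2.040221 / -1.750310 ≈ 1.166.

α ≈ 1.166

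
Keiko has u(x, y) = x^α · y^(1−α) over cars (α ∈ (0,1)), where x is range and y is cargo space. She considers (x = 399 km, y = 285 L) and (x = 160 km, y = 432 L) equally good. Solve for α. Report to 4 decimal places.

α ≈ 0.3128

Indifference: 399^α · 285^(1−α) = 160^α · 432^(1−α).
Taking logs: α·ln 399 + (1−α)·ln 285 = α·ln 160 + (1−α)·ln 432, i.e. α·0.9137876 = (1−α)·0.4159364.
With A = 0.9137876 and B = 0.4159364: α·A = (1−α)·B, so α = B/(A+B) = 0.4159364/1.3297240 ≈ 0.3128.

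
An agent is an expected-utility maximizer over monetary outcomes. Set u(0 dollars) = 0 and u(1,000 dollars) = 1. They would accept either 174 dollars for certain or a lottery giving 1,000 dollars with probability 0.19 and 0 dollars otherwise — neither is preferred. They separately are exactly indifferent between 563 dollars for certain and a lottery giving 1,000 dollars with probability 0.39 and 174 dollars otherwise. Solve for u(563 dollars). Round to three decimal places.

From the first indifference, u(174 dollars) = 0.19·u(1,000 dollars) + 0.81·u(0 dollars) = 0.19·1 + 0.81·0 = 0.19.
Chaining: u(563 dollars) = 0.39·1.00 + 0.61·0.19 = 0.5059.

0.506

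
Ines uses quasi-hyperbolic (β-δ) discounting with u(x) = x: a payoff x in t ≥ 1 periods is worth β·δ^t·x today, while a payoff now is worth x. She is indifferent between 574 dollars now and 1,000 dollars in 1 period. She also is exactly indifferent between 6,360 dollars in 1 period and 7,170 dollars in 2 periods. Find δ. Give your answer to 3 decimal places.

δ ≈ 0.887

Both payoffs in the second observation are in the future, so β drops out: δ^1·6360 = δ^2·7170 ⇒ δ = 6360/7170 = 0.88703.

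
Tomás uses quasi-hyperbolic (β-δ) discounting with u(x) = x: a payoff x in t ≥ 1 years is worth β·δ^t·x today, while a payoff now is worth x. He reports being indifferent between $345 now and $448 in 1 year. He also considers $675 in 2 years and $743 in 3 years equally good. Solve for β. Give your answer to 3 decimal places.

The second indifference involves only future payoffs, so β cancels: β·δ^2·675 = β·δ^3·743, giving δ = 675/743 = 0.90848.
Now use the now-vs-future pair: 345 = β·δ·448 gives β = 345/(0.90848·448) ≈ 0.848.

β ≈ 0.848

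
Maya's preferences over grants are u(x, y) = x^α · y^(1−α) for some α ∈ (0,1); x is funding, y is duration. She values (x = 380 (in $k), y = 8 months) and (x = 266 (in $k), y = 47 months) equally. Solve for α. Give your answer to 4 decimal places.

α ≈ 0.8323

The Cobb–Douglas utilities coincide, so 380^α·8^(1−α) = 266^α·47^(1−α).
(380/266)^α = (47/8)^(1−α); take logs: α·ln(380/266) = (1−α)·ln(47/8), i.e. α·0.3566749 = (1−α)·1.7707061.
So α/(1−α) = (1.7707061)/(0.3566749) = 4.9644819, and α = 4.9644819/5.9644819 ≈ 0.8323.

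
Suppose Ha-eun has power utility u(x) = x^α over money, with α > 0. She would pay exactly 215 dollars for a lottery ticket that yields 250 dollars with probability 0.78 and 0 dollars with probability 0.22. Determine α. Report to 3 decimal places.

The lottery's expected utility is 0.78·u(250) + 0.22·u(0) = 0.78·250^α (since u(0) = 0 for α > 0).
Setting u(215) equal to that: 215^α = 0.78·250^α ⇒ (215/250)^α = 0.78.
Taking logs: α·ln(215/250) = ln(0.78), so α = -0.248461 / -0.150823 ≈ 1.647.

α ≈ 1.647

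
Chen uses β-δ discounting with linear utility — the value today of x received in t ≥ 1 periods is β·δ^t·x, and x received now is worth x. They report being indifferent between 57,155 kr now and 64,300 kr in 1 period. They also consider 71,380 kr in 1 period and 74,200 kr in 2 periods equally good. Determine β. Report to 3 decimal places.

β ≈ 0.924

From the later pair, β·δ^1·71380 = β·δ^2·74200; dividing through, δ = 71380/74200 = 0.96199.
The first indifference: 57155 = β·δ·64300, so β = 57155/(δ·64300) = 57155/(0.96199·64300) ≈ 0.924.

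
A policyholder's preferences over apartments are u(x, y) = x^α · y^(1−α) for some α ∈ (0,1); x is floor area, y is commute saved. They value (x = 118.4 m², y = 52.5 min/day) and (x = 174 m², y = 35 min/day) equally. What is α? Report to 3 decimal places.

α ≈ 0.513

Indifference: 118.4^α · 52.5^(1−α) = 174^α · 35^(1−α).
Rearrange to (118.4/174)^α = (35/52.5)^(1−α) and take logs: α·-0.384987 = (1−α)·-0.405465.
So α/(1−α) = (-0.405465)/(-0.384987) = 1.053191, and α = 1.053191/2.053191 ≈ 0.513.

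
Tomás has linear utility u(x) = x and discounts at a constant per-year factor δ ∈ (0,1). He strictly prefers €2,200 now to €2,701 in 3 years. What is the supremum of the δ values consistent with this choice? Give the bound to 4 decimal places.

δ < 0.9339

The preference means 2200 > δ^3·2701.
So δ^3 < 2200/2701 = 0.81451; taking the cube root of both positive sides preserves the inequality.
δ < (2200/2701)^(1/3) ≈ 0.9339.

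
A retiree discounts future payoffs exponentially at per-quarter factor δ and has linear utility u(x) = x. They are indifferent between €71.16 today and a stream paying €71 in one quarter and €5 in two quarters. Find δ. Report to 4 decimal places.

δ ≈ 0.9400

Equating present values: 71.16 = 71δ + 5δ².
Rearranged: 5δ² + 71δ − 71.16 = 0.
By the quadratic formula (taking the positive root), δ = (−71 + √6464.20) / 10 ≈ 0.9400.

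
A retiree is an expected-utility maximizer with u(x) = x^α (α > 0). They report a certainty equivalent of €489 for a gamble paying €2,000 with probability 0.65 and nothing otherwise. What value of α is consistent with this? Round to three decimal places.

EU(lottery) = 0.65·2000^α + 0.35·0 = 0.65·2000^α.
Equating: 489^α = 0.65·2000^α, i.e. 0.2445^α = 0.65.
Taking logs: α·ln(489/2000) = ln(0.65), so α = -0.430783 / -1.408540 ≈ 0.306.

α ≈ 0.306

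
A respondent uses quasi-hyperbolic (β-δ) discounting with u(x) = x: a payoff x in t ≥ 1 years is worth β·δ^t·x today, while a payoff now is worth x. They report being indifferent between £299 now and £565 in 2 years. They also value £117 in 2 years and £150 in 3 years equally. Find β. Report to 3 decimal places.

From the later pair, β·δ^2·117 = β·δ^3·150; dividing through, δ = 117/150 = 0.78000.
Substituting δ into 299 = β·δ^2·565: β = 299/(343.746) ≈ 0.870.

β ≈ 0.870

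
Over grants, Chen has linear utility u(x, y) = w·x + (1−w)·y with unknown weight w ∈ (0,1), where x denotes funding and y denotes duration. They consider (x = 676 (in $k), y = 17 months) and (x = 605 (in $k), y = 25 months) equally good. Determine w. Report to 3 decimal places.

w = 0.101

Equating utilities: w·676 + (1−w)·17 = w·605 + (1−w)·25.
Collecting terms: w·71 = (1−w)·8.
The marginal rate of substitution is 8/71, so w = 8/(71+8) = 0.101.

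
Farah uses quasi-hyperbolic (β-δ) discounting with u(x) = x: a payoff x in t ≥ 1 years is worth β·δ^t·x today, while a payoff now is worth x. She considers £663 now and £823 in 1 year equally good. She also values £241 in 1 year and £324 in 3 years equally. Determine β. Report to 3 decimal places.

Both payoffs in the second observation are in the future, so β drops out: δ^1·241 = δ^3·324 ⇒ δ^2 = 241/324 = 0.74383, so δ = 0.86245.
The first indifference: 663 = β·δ·823, so β = 663/(δ·823) = 663/(0.86245·823) ≈ 0.934.

β ≈ 0.934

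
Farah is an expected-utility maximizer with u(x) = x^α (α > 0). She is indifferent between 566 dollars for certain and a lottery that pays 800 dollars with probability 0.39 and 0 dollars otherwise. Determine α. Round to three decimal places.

Since u(0) = 0, the lottery's EU is 0.39·800^α.
Equating: 566^α = 0.39·800^α, i.e. 0.7075^α = 0.39.
Take logs: α = ln 0.39 / ln(566/800) ≈ 2.72127.

α ≈ 2.721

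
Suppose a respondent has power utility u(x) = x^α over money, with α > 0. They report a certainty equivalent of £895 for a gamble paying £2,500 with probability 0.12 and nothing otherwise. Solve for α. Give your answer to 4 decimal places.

Since u(0) = 0, the lottery's EU is 0.12·2500^α.
Indifference: 895^α = 0.12·2500^α, so (895/2500)^α = 0.12.
α = ln(0.12) / ln(895/2500) = -2.1202635/-1.0272223 ≈ 2.0641.

α ≈ 2.0641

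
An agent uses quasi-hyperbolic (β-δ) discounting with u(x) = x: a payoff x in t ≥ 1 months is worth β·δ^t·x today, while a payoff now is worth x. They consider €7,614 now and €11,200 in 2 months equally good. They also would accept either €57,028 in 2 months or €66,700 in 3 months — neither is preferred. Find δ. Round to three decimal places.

From the later pair, β·δ^2·57028 = β·δ^3·66700; dividing through, δ = 57028/66700 = 0.85499.

δ ≈ 0.855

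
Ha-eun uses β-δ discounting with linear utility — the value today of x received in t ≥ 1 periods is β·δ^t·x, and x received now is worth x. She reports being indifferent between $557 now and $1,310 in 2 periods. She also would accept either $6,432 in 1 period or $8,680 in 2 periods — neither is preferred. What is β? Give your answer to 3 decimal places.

β ≈ 0.774

Both payoffs in the second observation are in the future, so β drops out: δ^1·6432 = δ^2·8680 ⇒ δ = 6432/8680 = 0.74101.
The first indifference: 557 = β·δ^2·1310, so β = 557/(δ^2·1310) = 557/(0.54910·1310) ≈ 0.774.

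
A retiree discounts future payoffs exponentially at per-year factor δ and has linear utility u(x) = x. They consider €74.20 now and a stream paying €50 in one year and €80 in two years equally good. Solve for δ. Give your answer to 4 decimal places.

δ ≈ 0.7000

Equating present values: 74.20 = 50δ + 80δ².
That is, 80δ² + 50δ − 74.20 = 0, a quadratic in δ.
The positive root is δ = [−50 + √(50² + 4·80·74.20)] / (2·80) = (−50 + 162.000)/160 ≈ 0.7000.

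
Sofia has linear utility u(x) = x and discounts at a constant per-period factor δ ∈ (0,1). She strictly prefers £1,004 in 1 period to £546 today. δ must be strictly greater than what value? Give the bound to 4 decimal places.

δ > 0.5438

The preference means 546 < δ·1004.
Dividing through by 1004 gives δ > 0.54382.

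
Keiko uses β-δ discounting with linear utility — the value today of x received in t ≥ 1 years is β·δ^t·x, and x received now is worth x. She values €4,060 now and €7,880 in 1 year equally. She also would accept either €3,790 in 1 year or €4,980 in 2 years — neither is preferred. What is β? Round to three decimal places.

β ≈ 0.677

From the later pair, β·δ^1·3790 = β·δ^2·4980; dividing through, δ = 3790/4980 = 0.76104.
Now use the now-vs-future pair: 4060 = β·δ·7880 gives β = 4060/(0.76104·7880) ≈ 0.677.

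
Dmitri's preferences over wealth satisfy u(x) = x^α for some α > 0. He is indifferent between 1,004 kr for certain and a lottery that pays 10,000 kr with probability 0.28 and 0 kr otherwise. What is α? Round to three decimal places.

α ≈ 0.554

Since u(0) = 0, the lottery's EU is 0.28·10000^α.
Equating: 1004^α = 0.28·10000^α, i.e. 0.1004^α = 0.28.
Taking logs: α·ln(1004/10000) = ln(0.28), so α = -1.272966 / -2.298593 ≈ 0.554.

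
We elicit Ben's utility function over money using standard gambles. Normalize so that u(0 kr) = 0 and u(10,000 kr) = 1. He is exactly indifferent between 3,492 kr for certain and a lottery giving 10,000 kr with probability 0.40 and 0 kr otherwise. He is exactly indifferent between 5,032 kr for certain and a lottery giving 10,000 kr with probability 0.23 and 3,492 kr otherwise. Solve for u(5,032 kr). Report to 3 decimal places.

The first gamble pins u(3,492 kr): it must equal 0.40·1 + 0.60·0 = 0.40.
The second indifference gives u(5,032 kr) = 0.23·u(10,000 kr) + 0.77·u(3,492 kr) = 0.23·1.00 + 0.77·0.40 = 0.5380.

0.538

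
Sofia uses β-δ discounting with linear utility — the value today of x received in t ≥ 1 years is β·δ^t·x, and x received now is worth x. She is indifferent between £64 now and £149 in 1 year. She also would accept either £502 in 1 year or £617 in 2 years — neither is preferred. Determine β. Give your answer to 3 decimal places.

Both payoffs in the second observation are in the future, so β drops out: δ^1·502 = δ^2·617 ⇒ δ = 502/617 = 0.81361.
Substituting δ into 64 = β·δ·149: β = 64/(121.229) ≈ 0.528.

β ≈ 0.528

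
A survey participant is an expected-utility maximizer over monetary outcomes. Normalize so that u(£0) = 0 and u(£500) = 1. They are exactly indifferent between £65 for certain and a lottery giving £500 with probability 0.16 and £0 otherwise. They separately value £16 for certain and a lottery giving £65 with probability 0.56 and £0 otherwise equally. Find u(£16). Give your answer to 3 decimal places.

0.090

First, u(£65) = 0.16·u(£500) + 0.84·u(£0) = 0.16.
Then u(£16) = 0.56·u(£65) + 0.44·u(£0) = 0.56·0.16 + 0.44·0.00 = 0.0896.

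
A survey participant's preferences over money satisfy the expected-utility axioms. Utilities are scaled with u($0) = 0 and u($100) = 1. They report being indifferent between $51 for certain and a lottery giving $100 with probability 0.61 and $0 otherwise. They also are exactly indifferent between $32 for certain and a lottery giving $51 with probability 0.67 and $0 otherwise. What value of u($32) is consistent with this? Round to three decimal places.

The first gamble pins u($51): it must equal 0.61·1 + 0.39·0 = 0.61.
Chaining: u($32) = 0.67·0.61 + 0.33·0.00 = 0.4087.

0.409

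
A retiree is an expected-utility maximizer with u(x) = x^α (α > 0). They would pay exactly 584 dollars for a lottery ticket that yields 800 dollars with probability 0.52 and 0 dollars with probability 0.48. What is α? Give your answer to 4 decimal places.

α ≈ 2.0779

Since u(0) = 0, the lottery's EU is 0.52·800^α.
Indifference: 584^α = 0.52·800^α, so (584/800)^α = 0.52.
α = ln(0.52) / ln(584/800) = -0.6539265/-0.3147107 ≈ 2.0779.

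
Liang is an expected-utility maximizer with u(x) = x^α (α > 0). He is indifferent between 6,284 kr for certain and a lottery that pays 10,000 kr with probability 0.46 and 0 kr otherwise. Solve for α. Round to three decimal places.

α ≈ 1.671

Since u(0) = 0, the lottery's EU is 0.46·10000^α.
Equating: 6284^α = 0.46·10000^α, i.e. 0.6284^α = 0.46.
α = ln(0.46) / ln(6284/10000) = -0.776529/-0.464578 ≈ 1.671.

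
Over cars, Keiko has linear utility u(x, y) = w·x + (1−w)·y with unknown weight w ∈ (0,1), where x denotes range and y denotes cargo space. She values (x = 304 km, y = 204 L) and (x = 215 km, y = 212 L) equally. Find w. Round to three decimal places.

w = 0.082

Equating utilities: w·304 + (1−w)·204 = w·215 + (1−w)·212.
w·(304−215) = (1−w)·(212−204), i.e. w·89 = (1−w)·8.
The marginal rate of substitution is 8/89, so w = 8/(89+8) = 0.082.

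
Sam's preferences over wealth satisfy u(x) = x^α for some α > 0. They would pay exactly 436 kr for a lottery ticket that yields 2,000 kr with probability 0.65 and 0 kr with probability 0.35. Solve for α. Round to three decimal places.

α ≈ 0.283

The lottery's expected utility is 0.65·u(2000) + 0.35·u(0) = 0.65·2000^α (since u(0) = 0 for α > 0).
Setting u(436) equal to that: 436^α = 0.65·2000^α ⇒ (436/2000)^α = 0.65.
α = ln(0.65) / ln(436/2000) = -0.430783/-1.523260 ≈ 0.283.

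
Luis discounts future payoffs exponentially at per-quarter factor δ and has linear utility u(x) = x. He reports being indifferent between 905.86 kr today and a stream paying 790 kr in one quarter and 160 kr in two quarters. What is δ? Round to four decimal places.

Equating present values: 905.86 = 790δ + 160δ².
Rearranged: 160δ² + 790δ − 905.86 = 0.
By the quadratic formula (taking the positive root), δ = (−790 + √1203850.40) / 320 ≈ 0.9600.

δ ≈ 0.9600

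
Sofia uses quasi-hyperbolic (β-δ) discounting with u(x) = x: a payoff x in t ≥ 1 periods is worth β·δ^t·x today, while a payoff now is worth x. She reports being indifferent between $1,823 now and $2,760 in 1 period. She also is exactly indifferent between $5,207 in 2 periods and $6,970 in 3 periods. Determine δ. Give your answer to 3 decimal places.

Both payoffs in the second observation are in the future, so β drops out: δ^2·5207 = δ^3·6970 ⇒ δ = 5207/6970 = 0.74706.

δ ≈ 0.747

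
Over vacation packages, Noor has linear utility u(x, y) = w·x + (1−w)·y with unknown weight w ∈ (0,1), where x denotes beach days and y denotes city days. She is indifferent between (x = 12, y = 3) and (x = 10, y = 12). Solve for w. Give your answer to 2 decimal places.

Indifference: w·12 + (1−w)·3 = w·10 + (1−w)·12.
w·(12−10) = (1−w)·(12−3), i.e. w·2 = (1−w)·9.
The marginal rate of substitution is 9/2, so w = 9/(2+9) = 0.82.

w = 0.82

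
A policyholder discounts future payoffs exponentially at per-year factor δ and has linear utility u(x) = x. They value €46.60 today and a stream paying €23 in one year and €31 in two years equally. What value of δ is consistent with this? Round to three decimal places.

Present value of the stream is 23·δ + 31·δ². Indifference gives 23δ + 31δ² = 46.60.
That is, 31δ² + 23δ − 46.60 = 0, a quadratic in δ.
The positive root is δ = [−23 + √(23² + 4·31·46.60)] / (2·31) = (−23 + 79.419)/62 ≈ 0.910.

δ ≈ 0.910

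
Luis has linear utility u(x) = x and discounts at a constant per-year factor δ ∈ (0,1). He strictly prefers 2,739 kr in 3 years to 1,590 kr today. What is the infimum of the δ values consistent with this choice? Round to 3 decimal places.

Under u(x) = x this choice says 1590 < δ^3·2739.
Hence δ^3 > 1590/2739 = 0.58050, and x ↦ x^(1/3) is increasing on (0,∞).
δ > 0.58050^(1/3) = 0.834.

δ > 0.834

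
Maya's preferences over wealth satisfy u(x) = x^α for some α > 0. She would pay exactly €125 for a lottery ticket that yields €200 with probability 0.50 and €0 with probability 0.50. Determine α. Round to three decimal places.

α ≈ 1.475

The lottery's expected utility is 0.50·u(200) + 0.50·u(0) = 0.50·200^α (since u(0) = 0 for α > 0).
Equating: 125^α = 0.50·200^α, i.e. 0.6250^α = 0.50.
α = ln(0.50) / ln(125/200) = -0.693147/-0.470004 ≈ 1.475.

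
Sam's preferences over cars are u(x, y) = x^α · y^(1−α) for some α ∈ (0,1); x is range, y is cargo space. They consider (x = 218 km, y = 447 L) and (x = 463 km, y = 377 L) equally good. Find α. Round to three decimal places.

α ≈ 0.184

The Cobb–Douglas utilities coincide, so 218^α·447^(1−α) = 463^α·377^(1−α).
(218/463)^α = (377/447)^(1−α); take logs: α·ln(218/463) = (1−α)·ln(377/447), i.e. α·-0.753232 = (1−α)·-0.170313.
So α/(1−α) = (-0.170313)/(-0.753232) = 0.226110, and α = 0.226110/1.226110 ≈ 0.184.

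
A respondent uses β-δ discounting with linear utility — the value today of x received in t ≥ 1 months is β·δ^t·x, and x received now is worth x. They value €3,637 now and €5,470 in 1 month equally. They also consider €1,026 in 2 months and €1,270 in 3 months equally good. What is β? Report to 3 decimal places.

β ≈ 0.823

The second indifference involves only future payoffs, so β cancels: β·δ^2·1026 = β·δ^3·1270, giving δ = 1026/1270 = 0.80787.
The first indifference: 3637 = β·δ·5470, so β = 3637/(δ·5470) = 3637/(0.80787·5470) ≈ 0.823.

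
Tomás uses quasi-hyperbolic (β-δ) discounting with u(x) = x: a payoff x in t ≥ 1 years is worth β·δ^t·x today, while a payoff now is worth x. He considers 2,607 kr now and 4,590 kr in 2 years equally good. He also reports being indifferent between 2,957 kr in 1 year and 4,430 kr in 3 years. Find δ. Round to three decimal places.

Both payoffs in the second observation are in the future, so β drops out: δ^1·2957 = δ^3·4430 ⇒ δ^2 = 2957/4430 = 0.66749, so δ = 0.81700.

δ ≈ 0.817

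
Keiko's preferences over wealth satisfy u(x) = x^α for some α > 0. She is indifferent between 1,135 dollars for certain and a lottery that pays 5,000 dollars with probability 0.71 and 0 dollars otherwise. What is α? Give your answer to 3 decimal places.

EU(lottery) = 0.71·5000^α + 0.29·0 = 0.71·5000^α.
Setting u(1135) equal to that: 1135^α = 0.71·5000^α ⇒ (1135/5000)^α = 0.71.
Take logs: α = ln 0.71 / ln(1135/5000) ≈ 0.23097.

α ≈ 0.231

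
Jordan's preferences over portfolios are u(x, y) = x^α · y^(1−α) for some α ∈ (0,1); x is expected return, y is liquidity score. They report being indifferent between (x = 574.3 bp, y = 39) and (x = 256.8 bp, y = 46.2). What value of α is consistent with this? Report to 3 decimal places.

α ≈ 0.174

Set the two utilities equal: 574.3^α·39^(1−α) = 256.8^α·46.2^(1−α).
Rearrange to (574.3/256.8)^α = (46.2/39)^(1−α) and take logs: α·0.804854 = (1−α)·0.169418.
Thus α·(0.974272) = 0.169418, so α = 0.169418/0.974272 ≈ 0.174.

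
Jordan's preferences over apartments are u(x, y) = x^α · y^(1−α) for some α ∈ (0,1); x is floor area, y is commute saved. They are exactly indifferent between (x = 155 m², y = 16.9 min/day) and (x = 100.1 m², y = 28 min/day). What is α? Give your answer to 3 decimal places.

α ≈ 0.536

The Cobb–Douglas utilities coincide, so 155^α·16.9^(1−α) = 100.1^α·28^(1−α).
(155/100.1)^α = (28/16.9)^(1−α); take logs: α·ln(155/100.1) = (1−α)·ln(28/16.9), i.e. α·0.437255 = (1−α)·0.504891.
With A = 0.437255 and B = 0.504891: α·A = (1−α)·B, so α = B/(A+B) = 0.504891/0.942146 ≈ 0.536.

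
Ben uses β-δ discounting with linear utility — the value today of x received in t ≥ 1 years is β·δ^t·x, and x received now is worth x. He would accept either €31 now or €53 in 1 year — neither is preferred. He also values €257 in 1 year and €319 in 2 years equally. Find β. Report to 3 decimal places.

Both payoffs in the second observation are in the future, so β drops out: δ^1·257 = δ^2·319 ⇒ δ = 257/319 = 0.80564.
Now use the now-vs-future pair: 31 = β·δ·53 gives β = 31/(0.80564·53) ≈ 0.726.

β ≈ 0.726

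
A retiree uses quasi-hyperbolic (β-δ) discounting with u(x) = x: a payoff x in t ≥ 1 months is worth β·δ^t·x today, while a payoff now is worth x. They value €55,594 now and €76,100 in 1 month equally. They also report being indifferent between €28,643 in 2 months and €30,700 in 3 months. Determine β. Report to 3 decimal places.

β ≈ 0.783

The second indifference involves only future payoffs, so β cancels: β·δ^2·28643 = β·δ^3·30700, giving δ = 28643/30700 = 0.93300.
Now use the now-vs-future pair: 55594 = β·δ·76100 gives β = 55594/(0.93300·76100) ≈ 0.783.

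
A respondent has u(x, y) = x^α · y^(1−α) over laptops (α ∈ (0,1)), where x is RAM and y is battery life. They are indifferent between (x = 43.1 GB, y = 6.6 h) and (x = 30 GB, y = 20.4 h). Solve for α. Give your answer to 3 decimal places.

The Cobb–Douglas utilities coincide, so 43.1^α·6.6^(1−α) = 30^α·20.4^(1−α).
(43.1/30)^α = (20.4/6.6)^(1−α); take logs: α·ln(43.1/30) = (1−α)·ln(20.4/6.6), i.e. α·0.362326 = (1−α)·1.128465.
Thus α·(1.490791) = 1.128465, so α = 1.128465/1.490791 ≈ 0.757.

α ≈ 0.757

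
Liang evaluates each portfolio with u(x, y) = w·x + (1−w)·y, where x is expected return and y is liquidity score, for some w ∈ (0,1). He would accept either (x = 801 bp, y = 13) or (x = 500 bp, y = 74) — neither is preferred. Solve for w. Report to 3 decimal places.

w = 0.169

Equating utilities: w·801 + (1−w)·13 = w·500 + (1−w)·74.
w·(801−500) = (1−w)·(74−13), i.e. w·301 = (1−w)·61.
The marginal rate of substitution is 61/301, so w = 61/(301+61) = 0.169.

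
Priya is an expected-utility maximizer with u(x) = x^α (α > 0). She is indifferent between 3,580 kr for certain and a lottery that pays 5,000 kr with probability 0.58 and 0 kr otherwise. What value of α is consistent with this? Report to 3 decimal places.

α ≈ 1.631

The lottery's expected utility is 0.58·u(5000) + 0.42·u(0) = 0.58·5000^α (since u(0) = 0 for α > 0).
Indifference: 3580^α = 0.58·5000^α, so (3580/5000)^α = 0.58.
α = ln(0.58) / ln(3580/5000) = -0.544727/-0.334075 ≈ 1.631.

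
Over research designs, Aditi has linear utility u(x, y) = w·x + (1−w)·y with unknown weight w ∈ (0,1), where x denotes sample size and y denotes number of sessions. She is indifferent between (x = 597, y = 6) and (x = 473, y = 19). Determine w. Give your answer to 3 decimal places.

Equating utilities: w·597 + (1−w)·6 = w·473 + (1−w)·19.
Collecting terms: w·124 = (1−w)·13.
So w/(1−w) = 13/124 = 0.1048, giving w = 13/(124+13) = 0.095.

w = 0.095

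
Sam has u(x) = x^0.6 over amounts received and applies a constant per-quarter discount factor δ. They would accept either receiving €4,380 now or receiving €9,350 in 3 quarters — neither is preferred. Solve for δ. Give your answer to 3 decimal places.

Indifference means u(4380) = δ^3 · u(9350), so δ^3 = u(4380)/u(9350).
With u(x) = x^0.6: δ^3 = 4380^0.6/9350^0.6 = (4380/9350)^0.6 = 0.63445.
Taking the cube root: δ = 0.63445^(1/3) ≈ 0.859.

δ ≈ 0.859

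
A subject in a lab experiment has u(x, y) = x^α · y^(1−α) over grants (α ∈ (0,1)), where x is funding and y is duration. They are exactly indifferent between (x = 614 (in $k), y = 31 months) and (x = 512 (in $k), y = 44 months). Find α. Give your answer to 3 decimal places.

Set the two utilities equal: 614^α·31^(1−α) = 512^α·44^(1−α).
Rearrange to (614/512)^α = (44/31)^(1−α) and take logs: α·0.181670 = (1−α)·0.350202.
Thus α·(0.531872) = 0.350202, so α = 0.350202/0.531872 ≈ 0.658.

α ≈ 0.658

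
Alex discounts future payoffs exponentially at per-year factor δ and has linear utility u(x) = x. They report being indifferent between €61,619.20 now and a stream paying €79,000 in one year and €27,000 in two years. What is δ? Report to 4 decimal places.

δ ≈ 0.6400

Present value of the stream is 79000·δ + 27000·δ². Indifference gives 79000δ + 27000δ² = 61619.20.
Rearranged: 27000δ² + 79000δ − 61619.20 = 0.
By the quadratic formula (taking the positive root), δ = (−79000 + √12895873600.00) / 54000 ≈ 0.6400.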